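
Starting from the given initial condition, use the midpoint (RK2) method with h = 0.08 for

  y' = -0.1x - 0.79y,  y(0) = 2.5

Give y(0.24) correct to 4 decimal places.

2.0658

Midpoint: k1 = f(x_n, y_n); k2 = f(x_n + h/2, y_n + (h/2)·k1); y_{n+1} = y_n + h·k2.
x=0.000000, y=2.500000:
  k1 = f(0.000000, 2.500000) = -1.975000
  k2 = f(0.040000, 2.421000) = -1.916590
  y ← 2.500000 + 0.08·(-1.916590) = 2.346673
x=0.080000, y=2.346673:
  k1 = f(0.080000, 2.346673) = -1.861872
  k2 = f(0.120000, 2.272198) = -1.807036
  y ← 2.346673 + 0.08·(-1.807036) = 2.202110
x=0.160000, y=2.202110:
  k1 = f(0.160000, 2.202110) = -1.755667
  k2 = f(0.200000, 2.131883) = -1.704188
  y ← 2.202110 + 0.08·(-1.704188) = 2.065775
y(0.24) ≈ 2.0658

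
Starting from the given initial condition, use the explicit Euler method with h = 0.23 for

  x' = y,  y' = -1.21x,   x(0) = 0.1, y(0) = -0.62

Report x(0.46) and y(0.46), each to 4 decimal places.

Euler on (x,y): x_{n+1} = x_n + h·x', y_{n+1} = y_n + h·y'.
0.000000: (0.100000, -0.620000); f=(-0.620000, -0.121000) → (-0.042600, -0.647830)
0.230000: (-0.042600, -0.647830); f=(-0.647830, 0.051546) → (-0.191601, -0.635974)
(x(0.46), y(0.46)) ≈ (-0.1916, -0.6360)

-0.1916, -0.6360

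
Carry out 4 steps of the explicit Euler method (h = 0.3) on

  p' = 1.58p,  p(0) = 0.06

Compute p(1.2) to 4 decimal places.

0.2832

Euler: p_{n+1} = p_n + h·f(s_n, p_n).
s=0.000000, p=0.060000: f=0.094800 → p ← 0.060000 + 0.3·0.094800 = 0.088440
s=0.300000, p=0.088440: f=0.139735 → p ← 0.088440 + 0.3·0.139735 = 0.130361
s=0.600000, p=0.130361: f=0.205970 → p ← 0.130361 + 0.3·0.205970 = 0.192151
s=0.900000, p=0.192151: f=0.303599 → p ← 0.192151 + 0.3·0.303599 = 0.283231
p(1.2) ≈ 0.2832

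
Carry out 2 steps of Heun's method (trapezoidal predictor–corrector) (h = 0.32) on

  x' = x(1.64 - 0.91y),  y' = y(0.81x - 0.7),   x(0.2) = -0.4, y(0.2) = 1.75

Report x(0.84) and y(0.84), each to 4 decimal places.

-0.5453, 0.9055

Heun on (x,y): k1 = f(t_n, state_n); k2 = f(t_n + h, state_n + h·k1); state_{n+1} = state_n + (h/2)·(k1 + k2).
0.200000: (-0.400000, 1.750000)
  k1 = (-0.019000, -1.792000)
  predictor → (-0.406080, 1.176560)
  k2 = (-0.231194, -1.210592)
  → (-0.440031, 1.269585)
0.520000: (-0.440031, 1.269585)
  k1 = (-0.213273, -1.341222)
  predictor → (-0.508278, 0.840394)
  k2 = (-0.444866, -0.934271)
  → (-0.545333, 0.905506)
(x(0.84), y(0.84)) ≈ (-0.5453, 0.9055)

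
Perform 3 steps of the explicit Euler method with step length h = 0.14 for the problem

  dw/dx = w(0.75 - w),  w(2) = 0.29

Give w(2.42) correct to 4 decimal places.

Euler: w_{n+1} = w_n + h·f(x_n, w_n).
x=2.000000, w=0.290000: f=0.133400 → w ← 0.290000 + 0.14·0.133400 = 0.308676
x=2.140000, w=0.308676: f=0.136226 → w ← 0.308676 + 0.14·0.136226 = 0.327748
x=2.280000, w=0.327748: f=0.138392 → w ← 0.327748 + 0.14·0.138392 = 0.347123
w(2.42) ≈ 0.3471

0.3471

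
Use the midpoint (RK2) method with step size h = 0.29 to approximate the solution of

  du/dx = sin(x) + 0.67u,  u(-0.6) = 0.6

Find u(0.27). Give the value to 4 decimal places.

0.8277

Midpoint: k1 = f(x_n, u_n); k2 = f(x_n + h/2, u_n + (h/2)·k1); u_{n+1} = u_n + h·k2.
x=-0.600000, u=0.600000:
  k1 = f(-0.600000, 0.600000) = -0.162642
  k2 = f(-0.455000, 0.576417) = -0.053263
  u ← 0.600000 + 0.29·(-0.053263) = 0.584554
x=-0.310000, u=0.584554:
  k1 = f(-0.310000, 0.584554) = 0.086592
  k2 = f(-0.165000, 0.597110) = 0.235811
  u ← 0.584554 + 0.29·0.235811 = 0.652939
x=-0.020000, u=0.652939:
  k1 = f(-0.020000, 0.652939) = 0.417470
  k2 = f(0.125000, 0.713472) = 0.602701
  u ← 0.652939 + 0.29·0.602701 = 0.827722
u(0.27) ≈ 0.8277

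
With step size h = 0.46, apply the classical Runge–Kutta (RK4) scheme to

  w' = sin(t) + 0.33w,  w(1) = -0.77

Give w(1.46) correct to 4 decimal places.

-0.4331

RK4: k1 = f(t_n, w_n); k2 = f(t_n + h/2, w_n + (h/2)·k1); k3 = f(t_n + h/2, w_n + (h/2)·k2); k4 = f(t_n + h, w_n + h·k3); w_{n+1} = w_n + (h/6)·(k1 + 2k2 + 2k3 + k4).
t=1.000000, w=-0.770000:
  k1 = f(1.000000, -0.770000) = 0.587371
  k2 = f(1.230000, -0.634905) = 0.732970
  k3 = f(1.230000, -0.601417) = 0.744021
  k4 = f(1.460000, -0.427750) = 0.852711
  w ← -0.770000 + (0.46/6)·(k1 + 2k2 + 2k3 + k4) = -0.433122
w(1.46) ≈ -0.4331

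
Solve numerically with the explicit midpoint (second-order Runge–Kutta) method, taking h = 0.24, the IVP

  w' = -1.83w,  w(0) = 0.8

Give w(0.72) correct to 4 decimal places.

Midpoint: k1 = f(s_n, w_n); k2 = f(s_n + h/2, w_n + (h/2)·k1); w_{n+1} = w_n + h·k2.
s=0.000000, w=0.800000:
  k1 = f(0.000000, 0.800000) = -1.464000
  k2 = f(0.120000, 0.624320) = -1.142506
  w ← 0.800000 + 0.24·(-1.142506) = 0.525799
s=0.240000, w=0.525799:
  k1 = f(0.240000, 0.525799) = -0.962212
  k2 = f(0.360000, 0.410333) = -0.750910
  w ← 0.525799 + 0.24·(-0.750910) = 0.345580
s=0.480000, w=0.345580:
  k1 = f(0.480000, 0.345580) = -0.632412
  k2 = f(0.600000, 0.269691) = -0.493534
  w ← 0.345580 + 0.24·(-0.493534) = 0.227132
w(0.72) ≈ 0.2271

0.2271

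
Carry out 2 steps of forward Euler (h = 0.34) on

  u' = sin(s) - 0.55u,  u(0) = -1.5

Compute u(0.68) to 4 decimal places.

-0.8781

Euler: u_{n+1} = u_n + h·f(s_n, u_n).
s=0.000000, u=-1.500000: f=0.825000 → u ← -1.500000 + 0.34·0.825000 = -1.219500
s=0.340000, u=-1.219500: f=1.004212 → u ← -1.219500 + 0.34·1.004212 = -0.878068
u(0.68) ≈ -0.8781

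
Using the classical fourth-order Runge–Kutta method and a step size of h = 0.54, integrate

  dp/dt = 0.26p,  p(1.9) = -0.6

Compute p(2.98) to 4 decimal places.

RK4: k1 = f(t_n, p_n); k2 = f(t_n + h/2, p_n + (h/2)·k1); k3 = f(t_n + h/2, p_n + (h/2)·k2); k4 = f(t_n + h, p_n + h·k3); p_{n+1} = p_n + (h/6)·(k1 + 2k2 + 2k3 + k4).
t=1.900000, p=-0.600000:
  k1 = f(1.900000, -0.600000) = -0.156000
  k2 = f(2.170000, -0.642120) = -0.166951
  k3 = f(2.170000, -0.645077) = -0.167720
  k4 = f(2.440000, -0.690569) = -0.179548
  p ← -0.600000 + (0.54/6)·(k1 + 2k2 + 2k3 + k4) = -0.690440
t=2.440000, p=-0.690440:
  k1 = f(2.440000, -0.690440) = -0.179514
  k2 = f(2.710000, -0.738909) = -0.192116
  k3 = f(2.710000, -0.742312) = -0.193001
  k4 = f(2.980000, -0.794661) = -0.206612
  p ← -0.690440 + (0.54/6)·(k1 + 2k2 + 2k3 + k4) = -0.794513
p(2.98) ≈ -0.7945

-0.7945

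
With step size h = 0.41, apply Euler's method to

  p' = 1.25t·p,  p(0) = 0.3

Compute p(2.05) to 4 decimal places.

Euler: p_{n+1} = p_n + h·f(t_n, p_n).
t=0.000000, p=0.300000: f=0.000000 → p ← 0.300000 + 0.41·0.000000 = 0.300000
t=0.410000, p=0.300000: f=0.153750 → p ← 0.300000 + 0.41·0.153750 = 0.363037
t=0.820000, p=0.363037: f=0.372113 → p ← 0.363037 + 0.41·0.372113 = 0.515604
t=1.230000, p=0.515604: f=0.792741 → p ← 0.515604 + 0.41·0.792741 = 0.840628
t=1.640000, p=0.840628: f=1.723287 → p ← 0.840628 + 0.41·1.723287 = 1.547176
p(2.05) ≈ 1.5472

1.5472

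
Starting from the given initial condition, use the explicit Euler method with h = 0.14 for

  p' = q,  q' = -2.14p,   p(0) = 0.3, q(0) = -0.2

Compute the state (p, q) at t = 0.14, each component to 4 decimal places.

Euler on (p,q): p_{n+1} = p_n + h·p', q_{n+1} = q_n + h·q'.
0.000000: (0.300000, -0.200000); f=(-0.200000, -0.642000) → (0.272000, -0.289880)
(p(0.14), q(0.14)) ≈ (0.2720, -0.2899)

0.2720, -0.2899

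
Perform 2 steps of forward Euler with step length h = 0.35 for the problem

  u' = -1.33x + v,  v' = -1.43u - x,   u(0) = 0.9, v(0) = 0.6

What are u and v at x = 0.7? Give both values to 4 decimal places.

0.9994, -0.5285

Euler on (u,v): u_{n+1} = u_n + h·u', v_{n+1} = v_n + h·v'.
0.000000: (0.900000, 0.600000); f=(0.600000, -1.287000) → (1.110000, 0.149550)
0.350000: (1.110000, 0.149550); f=(-0.315950, -1.937300) → (0.999418, -0.528505)
(u(0.7), v(0.7)) ≈ (0.9994, -0.5285)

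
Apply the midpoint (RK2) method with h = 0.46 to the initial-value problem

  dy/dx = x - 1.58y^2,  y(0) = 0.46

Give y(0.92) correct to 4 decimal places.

0.6032

Midpoint: k1 = f(x_n, y_n); k2 = f(x_n + h/2, y_n + (h/2)·k1); y_{n+1} = y_n + h·k2.
x=0.000000, y=0.460000:
  k1 = f(0.000000, 0.460000) = -0.334328
  k2 = f(0.230000, 0.383105) = -0.001895
  y ← 0.460000 + 0.46·(-0.001895) = 0.459128
x=0.460000, y=0.459128:
  k1 = f(0.460000, 0.459128) = 0.126938
  k2 = f(0.690000, 0.488324) = 0.313233
  y ← 0.459128 + 0.46·0.313233 = 0.603215
y(0.92) ≈ 0.6032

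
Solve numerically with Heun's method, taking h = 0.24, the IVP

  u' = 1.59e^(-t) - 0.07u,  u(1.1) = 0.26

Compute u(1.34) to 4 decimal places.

Heun: k1 = f(t_n, u_n); k2 = f(t_n + h, u_n + h·k1); u_{n+1} = u_n + (h/2)·(k1 + k2).
t=1.100000, u=0.260000:
  k1 = f(1.100000, 0.260000) = 0.511065
  k2 = f(1.340000, 0.382656) = 0.389549
  u ← 0.260000 + (0.24/2)·(0.511065 + 0.389549) = 0.368074
u(1.34) ≈ 0.3681

0.3681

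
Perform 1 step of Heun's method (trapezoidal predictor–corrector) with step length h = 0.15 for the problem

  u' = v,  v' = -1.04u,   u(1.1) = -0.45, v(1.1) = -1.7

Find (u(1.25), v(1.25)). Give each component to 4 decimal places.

Heun on (u,v): k1 = f(s_n, state_n); k2 = f(s_n + h, state_n + h·k1); state_{n+1} = state_n + (h/2)·(k1 + k2).
1.100000: (-0.450000, -1.700000)
  k1 = (-1.700000, 0.468000)
  predictor → (-0.705000, -1.629800)
  k2 = (-1.629800, 0.733200)
  → (-0.699735, -1.609910)
(u(1.25), v(1.25)) ≈ (-0.6997, -1.6099)

-0.6997, -1.6099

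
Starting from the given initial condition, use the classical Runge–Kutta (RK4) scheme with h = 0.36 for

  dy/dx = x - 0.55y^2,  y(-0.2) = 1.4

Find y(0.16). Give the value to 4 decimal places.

RK4: k1 = f(x_n, y_n); k2 = f(x_n + h/2, y_n + (h/2)·k1); k3 = f(x_n + h/2, y_n + (h/2)·k2); k4 = f(x_n + h, y_n + h·k3); y_{n+1} = y_n + (h/6)·(k1 + 2k2 + 2k3 + k4).
x=-0.200000, y=1.400000:
  k1 = f(-0.200000, 1.400000) = -1.278000
  k2 = f(-0.020000, 1.169960) = -0.772844
  k3 = f(-0.020000, 1.260888) = -0.894411
  k4 = f(0.160000, 1.078012) = -0.479160
  y ← 1.400000 + (0.36/6)·(k1 + 2k2 + 2k3 + k4) = 1.094500
y(0.16) ≈ 1.0945

1.0945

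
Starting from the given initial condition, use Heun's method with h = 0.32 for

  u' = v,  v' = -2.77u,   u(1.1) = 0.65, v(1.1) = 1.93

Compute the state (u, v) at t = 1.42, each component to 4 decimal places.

Heun on (u,v): k1 = f(t_n, state_n); k2 = f(t_n + h, state_n + h·k1); state_{n+1} = state_n + (h/2)·(k1 + k2).
1.100000: (0.650000, 1.930000)
  k1 = (1.930000, -1.800500)
  predictor → (1.267600, 1.353840)
  k2 = (1.353840, -3.511252)
  → (1.175414, 1.080120)
(u(1.42), v(1.42)) ≈ (1.1754, 1.0801)

1.1754, 1.0801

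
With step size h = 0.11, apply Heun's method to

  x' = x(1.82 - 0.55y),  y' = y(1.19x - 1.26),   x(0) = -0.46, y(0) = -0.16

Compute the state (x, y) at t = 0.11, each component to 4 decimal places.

-0.5661, -0.1305

Heun on (x,y): k1 = f(t_n, state_n); k2 = f(t_n + h, state_n + h·k1); state_{n+1} = state_n + (h/2)·(k1 + k2).
0.000000: (-0.460000, -0.160000)
  k1 = (-0.877680, 0.289184)
  predictor → (-0.556545, -0.128190)
  k2 = (-1.052150, 0.246418)
  → (-0.566141, -0.130542)
(x(0.11), y(0.11)) ≈ (-0.5661, -0.1305)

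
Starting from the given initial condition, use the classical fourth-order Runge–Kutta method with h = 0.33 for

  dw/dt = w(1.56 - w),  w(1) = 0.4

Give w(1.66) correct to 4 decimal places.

0.7663

RK4: k1 = f(t_n, w_n); k2 = f(t_n + h/2, w_n + (h/2)·k1); k3 = f(t_n + h/2, w_n + (h/2)·k2); k4 = f(t_n + h, w_n + h·k3); w_{n+1} = w_n + (h/6)·(k1 + 2k2 + 2k3 + k4).
t=1.000000, w=0.400000:
  k1 = f(1.000000, 0.400000) = 0.464000
  k2 = f(1.165000, 0.476560) = 0.516324
  k3 = f(1.165000, 0.485193) = 0.521489
  k4 = f(1.330000, 0.572091) = 0.565174
  w ← 0.400000 + (0.33/6)·(k1 + 2k2 + 2k3 + k4) = 0.570764
t=1.330000, w=0.570764:
  k1 = f(1.330000, 0.570764) = 0.564620
  k2 = f(1.495000, 0.663926) = 0.594927
  k3 = f(1.495000, 0.668927) = 0.596063
  k4 = f(1.660000, 0.767465) = 0.608243
  w ← 0.570764 + (0.33/6)·(k1 + 2k2 + 2k3 + k4) = 0.766280
w(1.66) ≈ 0.7663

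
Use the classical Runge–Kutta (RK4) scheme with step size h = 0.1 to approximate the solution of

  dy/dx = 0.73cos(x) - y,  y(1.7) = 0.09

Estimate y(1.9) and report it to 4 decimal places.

0.0432

RK4: k1 = f(x_n, y_n); k2 = f(x_n + h/2, y_n + (h/2)·k1); k3 = f(x_n + h/2, y_n + (h/2)·k2); k4 = f(x_n + h, y_n + h·k3); y_{n+1} = y_n + (h/6)·(k1 + 2k2 + 2k3 + k4).
x=1.700000, y=0.090000:
  k1 = f(1.700000, 0.090000) = -0.184056
  k2 = f(1.750000, 0.080797) = -0.210917
  k3 = f(1.750000, 0.079454) = -0.209574
  k4 = f(1.800000, 0.069043) = -0.234900
  y ← 0.090000 + (0.1/6)·(k1 + 2k2 + 2k3 + k4) = 0.069001
x=1.800000, y=0.069001:
  k1 = f(1.800000, 0.069001) = -0.234859
  k2 = f(1.850000, 0.057258) = -0.258439
  k3 = f(1.850000, 0.056079) = -0.257260
  k4 = f(1.900000, 0.043275) = -0.279276
  y ← 0.069001 + (0.1/6)·(k1 + 2k2 + 2k3 + k4) = 0.043242
y(1.9) ≈ 0.0432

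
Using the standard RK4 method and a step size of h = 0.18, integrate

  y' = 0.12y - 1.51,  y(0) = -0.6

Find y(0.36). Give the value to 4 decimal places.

RK4: k1 = f(t_n, y_n); k2 = f(t_n + h/2, y_n + (h/2)·k1); k3 = f(t_n + h/2, y_n + (h/2)·k2); k4 = f(t_n + h, y_n + h·k3); y_{n+1} = y_n + (h/6)·(k1 + 2k2 + 2k3 + k4).
t=0.000000, y=-0.600000:
  k1 = f(0.000000, -0.600000) = -1.582000
  k2 = f(0.090000, -0.742380) = -1.599086
  k3 = f(0.090000, -0.743918) = -1.599270
  k4 = f(0.180000, -0.887869) = -1.616544
  y ← -0.600000 + (0.18/6)·(k1 + 2k2 + 2k3 + k4) = -0.887858
t=0.180000, y=-0.887858:
  k1 = f(0.180000, -0.887858) = -1.616543
  k2 = f(0.270000, -1.033347) = -1.634002
  k3 = f(0.270000, -1.034918) = -1.634190
  k4 = f(0.360000, -1.182012) = -1.651841
  y ← -0.887858 + (0.18/6)·(k1 + 2k2 + 2k3 + k4) = -1.182001
y(0.36) ≈ -1.1820

-1.1820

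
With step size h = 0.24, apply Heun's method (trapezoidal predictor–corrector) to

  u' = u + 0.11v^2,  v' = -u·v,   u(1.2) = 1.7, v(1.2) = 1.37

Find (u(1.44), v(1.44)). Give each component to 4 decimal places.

2.1964, 0.8805

Heun on (u,v): k1 = f(s_n, state_n); k2 = f(s_n + h, state_n + h·k1); state_{n+1} = state_n + (h/2)·(k1 + k2).
1.200000: (1.700000, 1.370000)
  k1 = (1.906459, -2.329000)
  predictor → (2.157550, 0.811040)
  k2 = (2.229907, -1.749859)
  → (2.196364, 0.880537)
(u(1.44), v(1.44)) ≈ (2.1964, 0.8805)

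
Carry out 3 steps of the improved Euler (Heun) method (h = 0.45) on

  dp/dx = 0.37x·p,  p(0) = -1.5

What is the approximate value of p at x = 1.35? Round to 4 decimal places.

-2.0950

Heun: k1 = f(x_n, p_n); k2 = f(x_n + h, p_n + h·k1); p_{n+1} = p_n + (h/2)·(k1 + k2).
x=0.000000, p=-1.500000:
  k1 = f(0.000000, -1.500000) = 0.000000
  k2 = f(0.450000, -1.500000) = -0.249750
  p ← -1.500000 + (0.45/2)·(0.000000 + (-0.249750)) = -1.556194
x=0.450000, p=-1.556194:
  k1 = f(0.450000, -1.556194) = -0.259106
  k2 = f(0.900000, -1.672792) = -0.557040
  p ← -1.556194 + (0.45/2)·(-0.259106 + (-0.557040)) = -1.739827
x=0.900000, p=-1.739827:
  k1 = f(0.900000, -1.739827) = -0.579362
  k2 = f(1.350000, -2.000540) = -0.999270
  p ← -1.739827 + (0.45/2)·(-0.579362 + (-0.999270)) = -2.095019
p(1.35) ≈ -2.0950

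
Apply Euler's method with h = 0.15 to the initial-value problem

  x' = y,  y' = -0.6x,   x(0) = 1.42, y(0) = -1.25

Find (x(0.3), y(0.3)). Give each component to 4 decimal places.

1.0258, -1.4887

Euler on (x,y): x_{n+1} = x_n + h·x', y_{n+1} = y_n + h·y'.
0.000000: (1.420000, -1.250000); f=(-1.250000, -0.852000) → (1.232500, -1.377800)
0.150000: (1.232500, -1.377800); f=(-1.377800, -0.739500) → (1.025830, -1.488725)
(x(0.3), y(0.3)) ≈ (1.0258, -1.4887)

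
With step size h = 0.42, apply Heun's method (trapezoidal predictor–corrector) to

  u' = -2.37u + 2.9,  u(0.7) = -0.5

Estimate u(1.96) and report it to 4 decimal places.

Heun: k1 = f(x_n, u_n); k2 = f(x_n + h, u_n + h·k1); u_{n+1} = u_n + (h/2)·(k1 + k2).
x=0.700000, u=-0.500000:
  k1 = f(0.700000, -0.500000) = 4.085000
  k2 = f(1.120000, 1.215700) = 0.018791
  u ← -0.500000 + (0.42/2)·(4.085000 + 0.018791) = 0.361796
x=1.120000, u=0.361796:
  k1 = f(1.120000, 0.361796) = 2.042543
  k2 = f(1.540000, 1.219664) = 0.009396
  u ← 0.361796 + (0.42/2)·(2.042543 + 0.009396) = 0.792703
x=1.540000, u=0.792703:
  k1 = f(1.540000, 0.792703) = 1.021293
  k2 = f(1.960000, 1.221646) = 0.004698
  u ← 0.792703 + (0.42/2)·(1.021293 + 0.004698) = 1.008161
u(1.96) ≈ 1.0082

1.0082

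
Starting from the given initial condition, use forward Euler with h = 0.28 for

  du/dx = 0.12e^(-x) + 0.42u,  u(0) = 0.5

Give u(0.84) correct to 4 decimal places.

0.7875

Euler: u_{n+1} = u_n + h·f(x_n, u_n).
x=0.000000, u=0.500000: f=0.330000 → u ← 0.500000 + 0.28·0.330000 = 0.592400
x=0.280000, u=0.592400: f=0.339502 → u ← 0.592400 + 0.28·0.339502 = 0.687461
x=0.560000, u=0.687461: f=0.357279 → u ← 0.687461 + 0.28·0.357279 = 0.787499
u(0.84) ≈ 0.7875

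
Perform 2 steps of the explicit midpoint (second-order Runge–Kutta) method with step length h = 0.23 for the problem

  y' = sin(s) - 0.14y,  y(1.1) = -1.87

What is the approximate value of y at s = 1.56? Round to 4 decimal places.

Midpoint: k1 = f(s_n, y_n); k2 = f(s_n + h/2, y_n + (h/2)·k1); y_{n+1} = y_n + h·k2.
s=1.100000, y=-1.870000:
  k1 = f(1.100000, -1.870000) = 1.153007
  k2 = f(1.215000, -1.737404) = 1.180606
  y ← -1.870000 + 0.23·1.180606 = -1.598461
s=1.330000, y=-1.598461:
  k1 = f(1.330000, -1.598461) = 1.194933
  k2 = f(1.445000, -1.461043) = 1.196644
  y ← -1.598461 + 0.23·1.196644 = -1.323232
y(1.56) ≈ -1.3232

-1.3232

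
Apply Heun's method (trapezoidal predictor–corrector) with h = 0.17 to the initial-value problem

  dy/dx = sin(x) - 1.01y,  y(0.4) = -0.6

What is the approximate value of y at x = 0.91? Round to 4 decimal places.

-0.1125

Heun: k1 = f(x_n, y_n); k2 = f(x_n + h, y_n + h·k1); y_{n+1} = y_n + (h/2)·(k1 + k2).
x=0.400000, y=-0.600000:
  k1 = f(0.400000, -0.600000) = 0.995418
  k2 = f(0.570000, -0.430779) = 0.974719
  y ← -0.600000 + (0.17/2)·(0.995418 + 0.974719) = -0.432538
x=0.570000, y=-0.432538:
  k1 = f(0.570000, -0.432538) = 0.976496
  k2 = f(0.740000, -0.266534) = 0.943487
  y ← -0.432538 + (0.17/2)·(0.976496 + 0.943487) = -0.269340
x=0.740000, y=-0.269340:
  k1 = f(0.740000, -0.269340) = 0.946321
  k2 = f(0.910000, -0.108465) = 0.899054
  y ← -0.269340 + (0.17/2)·(0.946321 + 0.899054) = -0.112483
y(0.91) ≈ -0.1125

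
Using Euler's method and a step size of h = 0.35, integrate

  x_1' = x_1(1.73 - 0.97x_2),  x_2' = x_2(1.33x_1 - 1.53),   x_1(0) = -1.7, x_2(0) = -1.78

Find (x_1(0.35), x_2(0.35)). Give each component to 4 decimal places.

Euler on (x_1,x_2): x_1_{n+1} = x_1_n + h·x_1', x_2_{n+1} = x_2_n + h·x_2'.
0.000000: (-1.700000, -1.780000); f=(-5.876220, 6.747980) → (-3.756677, 0.581793)
(x_1(0.35), x_2(0.35)) ≈ (-3.7567, 0.5818)

-3.7567, 0.5818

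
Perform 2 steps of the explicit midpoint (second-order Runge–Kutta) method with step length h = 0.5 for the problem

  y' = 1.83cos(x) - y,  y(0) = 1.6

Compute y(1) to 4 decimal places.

Midpoint: k1 = f(x_n, y_n); k2 = f(x_n + h/2, y_n + (h/2)·k1); y_{n+1} = y_n + h·k2.
x=0.000000, y=1.600000:
  k1 = f(0.000000, 1.600000) = 0.230000
  k2 = f(0.250000, 1.657500) = 0.115610
  y ← 1.600000 + 0.5·0.115610 = 1.657805
x=0.500000, y=1.657805:
  k1 = f(0.500000, 1.657805) = -0.051829
  k2 = f(0.750000, 1.644848) = -0.305857
  y ← 1.657805 + 0.5·(-0.305857) = 1.504876
y(1) ≈ 1.5049

1.5049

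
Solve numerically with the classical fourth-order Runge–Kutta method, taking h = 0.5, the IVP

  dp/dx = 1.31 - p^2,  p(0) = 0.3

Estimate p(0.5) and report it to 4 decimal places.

0.7838

RK4: k1 = f(x_n, p_n); k2 = f(x_n + h/2, p_n + (h/2)·k1); k3 = f(x_n + h/2, p_n + (h/2)·k2); k4 = f(x_n + h, p_n + h·k3); p_{n+1} = p_n + (h/6)·(k1 + 2k2 + 2k3 + k4).
x=0.000000, p=0.300000:
  k1 = f(0.000000, 0.300000) = 1.220000
  k2 = f(0.250000, 0.605000) = 0.943975
  k3 = f(0.250000, 0.535994) = 1.022711
  k4 = f(0.500000, 0.811355) = 0.651702
  p ← 0.300000 + (0.5/6)·(k1 + 2k2 + 2k3 + k4) = 0.783756
p(0.5) ≈ 0.7838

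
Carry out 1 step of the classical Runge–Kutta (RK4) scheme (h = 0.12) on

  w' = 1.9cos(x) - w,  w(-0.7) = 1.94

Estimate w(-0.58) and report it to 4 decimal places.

RK4: k1 = f(x_n, w_n); k2 = f(x_n + h/2, w_n + (h/2)·k1); k3 = f(x_n + h/2, w_n + (h/2)·k2); k4 = f(x_n + h, w_n + h·k3); w_{n+1} = w_n + (h/6)·(k1 + 2k2 + 2k3 + k4).
x=-0.700000, w=1.940000:
  k1 = f(-0.700000, 1.940000) = -0.486800
  k2 = f(-0.640000, 1.910792) = -0.386810
  k3 = f(-0.640000, 1.916791) = -0.392809
  k4 = f(-0.580000, 1.892863) = -0.303584
  w ← 1.940000 + (0.12/6)·(k1 + 2k2 + 2k3 + k4) = 1.893008
w(-0.58) ≈ 1.8930

1.8930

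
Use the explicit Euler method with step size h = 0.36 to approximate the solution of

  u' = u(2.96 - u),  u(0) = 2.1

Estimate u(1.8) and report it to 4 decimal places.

2.9600

Euler: u_{n+1} = u_n + h·f(x_n, u_n).
x=0.000000, u=2.100000: f=1.806000 → u ← 2.100000 + 0.36·1.806000 = 2.750160
x=0.360000, u=2.750160: f=0.577094 → u ← 2.750160 + 0.36·0.577094 = 2.957914
x=0.720000, u=2.957914: f=0.006171 → u ← 2.957914 + 0.36·0.006171 = 2.960135
x=1.080000, u=2.960135: f=-0.000400 → u ← 2.960135 + 0.36·(-0.000400) = 2.959991
x=1.440000, u=2.959991: f=0.000026 → u ← 2.959991 + 0.36·0.000026 = 2.960001
u(1.8) ≈ 2.9600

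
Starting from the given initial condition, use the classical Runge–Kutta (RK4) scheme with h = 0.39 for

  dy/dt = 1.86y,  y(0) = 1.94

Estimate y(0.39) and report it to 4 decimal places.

RK4: k1 = f(t_n, y_n); k2 = f(t_n + h/2, y_n + (h/2)·k1); k3 = f(t_n + h/2, y_n + (h/2)·k2); k4 = f(t_n + h, y_n + h·k3); y_{n+1} = y_n + (h/6)·(k1 + 2k2 + 2k3 + k4).
t=0.000000, y=1.940000:
  k1 = f(0.000000, 1.940000) = 3.608400
  k2 = f(0.195000, 2.643638) = 4.917167
  k3 = f(0.195000, 2.898848) = 5.391856
  k4 = f(0.390000, 4.042824) = 7.519653
  y ← 1.940000 + (0.39/6)·(k1 + 2k2 + 2k3 + k4) = 4.003496
y(0.39) ≈ 4.0035

4.0035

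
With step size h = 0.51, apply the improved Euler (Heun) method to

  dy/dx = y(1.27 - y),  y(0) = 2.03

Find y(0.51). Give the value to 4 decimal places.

1.6451

Heun: k1 = f(x_n, y_n); k2 = f(x_n + h, y_n + h·k1); y_{n+1} = y_n + (h/2)·(k1 + k2).
x=0.000000, y=2.030000:
  k1 = f(0.000000, 2.030000) = -1.542800
  k2 = f(0.510000, 1.243172) = 0.033352
  y ← 2.030000 + (0.51/2)·(-1.542800 + 0.033352) = 1.645091
y(0.51) ≈ 1.6451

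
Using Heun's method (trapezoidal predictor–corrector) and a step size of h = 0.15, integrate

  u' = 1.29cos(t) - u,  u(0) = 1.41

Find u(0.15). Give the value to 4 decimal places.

Heun: k1 = f(t_n, u_n); k2 = f(t_n + h, u_n + h·k1); u_{n+1} = u_n + (h/2)·(k1 + k2).
t=0.000000, u=1.410000:
  k1 = f(0.000000, 1.410000) = -0.120000
  k2 = f(0.150000, 1.392000) = -0.116485
  u ← 1.410000 + (0.15/2)·(-0.120000 + (-0.116485)) = 1.392264
u(0.15) ≈ 1.3923

1.3923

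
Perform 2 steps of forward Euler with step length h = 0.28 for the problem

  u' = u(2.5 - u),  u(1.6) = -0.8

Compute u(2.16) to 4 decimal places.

-3.2800

Euler: u_{n+1} = u_n + h·f(x_n, u_n).
x=1.600000, u=-0.800000: f=-2.640000 → u ← -0.800000 + 0.28·(-2.640000) = -1.539200
x=1.880000, u=-1.539200: f=-6.217137 → u ← -1.539200 + 0.28·(-6.217137) = -3.279998
u(2.16) ≈ -3.2800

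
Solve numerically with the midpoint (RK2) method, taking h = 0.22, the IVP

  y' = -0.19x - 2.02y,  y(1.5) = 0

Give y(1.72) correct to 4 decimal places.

-0.0534

Midpoint: k1 = f(x_n, y_n); k2 = f(x_n + h/2, y_n + (h/2)·k1); y_{n+1} = y_n + h·k2.
x=1.500000, y=0.000000:
  k1 = f(1.500000, 0.000000) = -0.285000
  k2 = f(1.610000, -0.031350) = -0.242573
  y ← 0.000000 + 0.22·(-0.242573) = -0.053366
y(1.72) ≈ -0.0534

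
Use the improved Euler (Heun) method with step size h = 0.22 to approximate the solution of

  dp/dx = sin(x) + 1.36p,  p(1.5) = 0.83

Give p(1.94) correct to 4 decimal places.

Heun: k1 = f(x_n, p_n); k2 = f(x_n + h, p_n + h·k1); p_{n+1} = p_n + (h/2)·(k1 + k2).
x=1.500000, p=0.830000:
  k1 = f(1.500000, 0.830000) = 2.126295
  k2 = f(1.720000, 1.297785) = 2.753877
  p ← 0.830000 + (0.22/2)·(2.126295 + 2.753877) = 1.366819
x=1.720000, p=1.366819:
  k1 = f(1.720000, 1.366819) = 2.847764
  k2 = f(1.940000, 1.993327) = 3.643540
  p ← 1.366819 + (0.22/2)·(2.847764 + 3.643540) = 2.080862
p(1.94) ≈ 2.0809

2.0809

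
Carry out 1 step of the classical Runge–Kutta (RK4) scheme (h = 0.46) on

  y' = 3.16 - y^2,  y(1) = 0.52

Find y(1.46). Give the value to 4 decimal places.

1.4152

RK4: k1 = f(x_n, y_n); k2 = f(x_n + h/2, y_n + (h/2)·k1); k3 = f(x_n + h/2, y_n + (h/2)·k2); k4 = f(x_n + h, y_n + h·k3); y_{n+1} = y_n + (h/6)·(k1 + 2k2 + 2k3 + k4).
x=1.000000, y=0.520000:
  k1 = f(1.000000, 0.520000) = 2.889600
  k2 = f(1.230000, 1.184608) = 1.756704
  k3 = f(1.230000, 0.924042) = 2.306147
  k4 = f(1.460000, 1.580827) = 0.660985
  y ← 0.520000 + (0.46/6)·(k1 + 2k2 + 2k3 + k4) = 1.415182
y(1.46) ≈ 1.4152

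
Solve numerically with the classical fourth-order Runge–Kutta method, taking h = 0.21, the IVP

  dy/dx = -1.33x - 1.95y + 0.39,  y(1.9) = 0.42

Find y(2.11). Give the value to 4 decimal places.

RK4: k1 = f(x_n, y_n); k2 = f(x_n + h/2, y_n + (h/2)·k1); k3 = f(x_n + h/2, y_n + (h/2)·k2); k4 = f(x_n + h, y_n + h·k3); y_{n+1} = y_n + (h/6)·(k1 + 2k2 + 2k3 + k4).
x=1.900000, y=0.420000:
  k1 = f(1.900000, 0.420000) = -2.956000
  k2 = f(2.005000, 0.109620) = -2.490409
  k3 = f(2.005000, 0.158507) = -2.585739
  k4 = f(2.110000, -0.123005) = -2.176440
  y ← 0.420000 + (0.21/6)·(k1 + 2k2 + 2k3 + k4) = -0.114966
y(2.11) ≈ -0.1150

-0.1150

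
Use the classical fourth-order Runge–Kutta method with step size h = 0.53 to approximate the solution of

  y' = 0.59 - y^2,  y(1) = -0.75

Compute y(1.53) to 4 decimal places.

-0.7279

RK4: k1 = f(x_n, y_n); k2 = f(x_n + h/2, y_n + (h/2)·k1); k3 = f(x_n + h/2, y_n + (h/2)·k2); k4 = f(x_n + h, y_n + h·k3); y_{n+1} = y_n + (h/6)·(k1 + 2k2 + 2k3 + k4).
x=1.000000, y=-0.750000:
  k1 = f(1.000000, -0.750000) = 0.027500
  k2 = f(1.265000, -0.742712) = 0.038378
  k3 = f(1.265000, -0.739830) = 0.042652
  k4 = f(1.530000, -0.727395) = 0.060897
  y ← -0.750000 + (0.53/6)·(k1 + 2k2 + 2k3 + k4) = -0.727876
y(1.53) ≈ -0.7279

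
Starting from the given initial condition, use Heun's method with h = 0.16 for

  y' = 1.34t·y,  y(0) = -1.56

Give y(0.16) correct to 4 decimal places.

Heun: k1 = f(t_n, y_n); k2 = f(t_n + h, y_n + h·k1); y_{n+1} = y_n + (h/2)·(k1 + k2).
t=0.000000, y=-1.560000:
  k1 = f(0.000000, -1.560000) = 0.000000
  k2 = f(0.160000, -1.560000) = -0.334464
  y ← -1.560000 + (0.16/2)·(0.000000 + (-0.334464)) = -1.586757
y(0.16) ≈ -1.5868

-1.5868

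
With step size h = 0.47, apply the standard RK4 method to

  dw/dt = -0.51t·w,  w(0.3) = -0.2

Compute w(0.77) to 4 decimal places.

-0.1759

RK4: k1 = f(t_n, w_n); k2 = f(t_n + h/2, w_n + (h/2)·k1); k3 = f(t_n + h/2, w_n + (h/2)·k2); k4 = f(t_n + h, w_n + h·k3); w_{n+1} = w_n + (h/6)·(k1 + 2k2 + 2k3 + k4).
t=0.300000, w=-0.200000:
  k1 = f(0.300000, -0.200000) = 0.030600
  k2 = f(0.535000, -0.192809) = 0.052608
  k3 = f(0.535000, -0.187637) = 0.051197
  k4 = f(0.770000, -0.175938) = 0.069091
  w ← -0.200000 + (0.47/6)·(k1 + 2k2 + 2k3 + k4) = -0.175928
w(0.77) ≈ -0.1759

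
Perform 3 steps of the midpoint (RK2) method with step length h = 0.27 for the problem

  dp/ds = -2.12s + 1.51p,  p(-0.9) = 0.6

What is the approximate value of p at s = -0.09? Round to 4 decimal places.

Midpoint: k1 = f(s_n, p_n); k2 = f(s_n + h/2, p_n + (h/2)·k1); p_{n+1} = p_n + h·k2.
s=-0.900000, p=0.600000:
  k1 = f(-0.900000, 0.600000) = 2.814000
  k2 = f(-0.765000, 0.979890) = 3.101434
  p ← 0.600000 + 0.27·3.101434 = 1.437387
s=-0.630000, p=1.437387:
  k1 = f(-0.630000, 1.437387) = 3.506055
  k2 = f(-0.495000, 1.910705) = 3.934564
  p ← 1.437387 + 0.27·3.934564 = 2.499719
s=-0.360000, p=2.499719:
  k1 = f(-0.360000, 2.499719) = 4.537776
  k2 = f(-0.225000, 3.112319) = 5.176602
  p ← 2.499719 + 0.27·5.176602 = 3.897402
p(-0.09) ≈ 3.8974

3.8974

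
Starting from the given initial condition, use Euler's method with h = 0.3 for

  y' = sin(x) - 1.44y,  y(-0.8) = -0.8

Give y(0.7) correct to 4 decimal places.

0.0186

Euler: y_{n+1} = y_n + h·f(x_n, y_n).
x=-0.800000, y=-0.800000: f=0.434644 → y ← -0.800000 + 0.3·0.434644 = -0.669607
x=-0.500000, y=-0.669607: f=0.484808 → y ← -0.669607 + 0.3·0.484808 = -0.524164
x=-0.200000, y=-0.524164: f=0.556127 → y ← -0.524164 + 0.3·0.556127 = -0.357326
x=0.100000, y=-0.357326: f=0.614383 → y ← -0.357326 + 0.3·0.614383 = -0.173011
x=0.400000, y=-0.173011: f=0.638555 → y ← -0.173011 + 0.3·0.638555 = 0.018555
y(0.7) ≈ 0.0186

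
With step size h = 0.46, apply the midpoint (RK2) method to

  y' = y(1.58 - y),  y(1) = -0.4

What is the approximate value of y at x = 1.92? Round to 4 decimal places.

Midpoint: k1 = f(x_n, y_n); k2 = f(x_n + h/2, y_n + (h/2)·k1); y_{n+1} = y_n + h·k2.
x=1.000000, y=-0.400000:
  k1 = f(1.000000, -0.400000) = -0.792000
  k2 = f(1.230000, -0.582160) = -1.258723
  y ← -0.400000 + 0.46·(-1.258723) = -0.979013
x=1.460000, y=-0.979013:
  k1 = f(1.460000, -0.979013) = -2.505306
  k2 = f(1.690000, -1.555233) = -4.876017
  y ← -0.979013 + 0.46·(-4.876017) = -3.221981
y(1.92) ≈ -3.2220

-3.2220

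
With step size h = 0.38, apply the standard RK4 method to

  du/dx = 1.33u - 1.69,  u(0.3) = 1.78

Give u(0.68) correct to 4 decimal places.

2.1148

RK4: k1 = f(x_n, u_n); k2 = f(x_n + h/2, u_n + (h/2)·k1); k3 = f(x_n + h/2, u_n + (h/2)·k2); k4 = f(x_n + h, u_n + h·k3); u_{n+1} = u_n + (h/6)·(k1 + 2k2 + 2k3 + k4).
x=0.300000, u=1.780000:
  k1 = f(0.300000, 1.780000) = 0.677400
  k2 = f(0.490000, 1.908706) = 0.848579
  k3 = f(0.490000, 1.941230) = 0.891836
  k4 = f(0.680000, 2.118898) = 1.128134
  u ← 1.780000 + (0.38/6)·(k1 + 2k2 + 2k3 + k4) = 2.114803
u(0.68) ≈ 2.1148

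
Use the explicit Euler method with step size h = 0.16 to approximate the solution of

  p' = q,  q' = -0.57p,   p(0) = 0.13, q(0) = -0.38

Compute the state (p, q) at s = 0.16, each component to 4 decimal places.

Euler on (p,q): p_{n+1} = p_n + h·p', q_{n+1} = q_n + h·q'.
0.000000: (0.130000, -0.380000); f=(-0.380000, -0.074100) → (0.069200, -0.391856)
(p(0.16), q(0.16)) ≈ (0.0692, -0.3919)

0.0692, -0.3919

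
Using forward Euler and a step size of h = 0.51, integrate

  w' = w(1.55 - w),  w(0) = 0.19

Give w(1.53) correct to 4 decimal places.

0.7974

Euler: w_{n+1} = w_n + h·f(x_n, w_n).
x=0.000000, w=0.190000: f=0.258400 → w ← 0.190000 + 0.51·0.258400 = 0.321784
x=0.510000, w=0.321784: f=0.395220 → w ← 0.321784 + 0.51·0.395220 = 0.523346
x=1.020000, w=0.523346: f=0.537295 → w ← 0.523346 + 0.51·0.537295 = 0.797367
w(1.53) ≈ 0.7974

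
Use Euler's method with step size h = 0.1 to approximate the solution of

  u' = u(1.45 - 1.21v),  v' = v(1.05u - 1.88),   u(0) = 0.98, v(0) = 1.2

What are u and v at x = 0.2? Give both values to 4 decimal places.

Euler on (u,v): u_{n+1} = u_n + h·u', v_{n+1} = v_n + h·v'.
0.000000: (0.980000, 1.200000); f=(-0.001960, -1.021200) → (0.979804, 1.097880)
0.100000: (0.979804, 1.097880); f=(0.119110, -0.934522) → (0.991715, 1.004428)
(u(0.2), v(0.2)) ≈ (0.9917, 1.0044)

0.9917, 1.0044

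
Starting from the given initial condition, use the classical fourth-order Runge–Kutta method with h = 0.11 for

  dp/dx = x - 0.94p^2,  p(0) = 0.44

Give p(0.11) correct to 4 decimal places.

0.4267

RK4: k1 = f(x_n, p_n); k2 = f(x_n + h/2, p_n + (h/2)·k1); k3 = f(x_n + h/2, p_n + (h/2)·k2); k4 = f(x_n + h, p_n + h·k3); p_{n+1} = p_n + (h/6)·(k1 + 2k2 + 2k3 + k4).
x=0.000000, p=0.440000:
  k1 = f(0.000000, 0.440000) = -0.181984
  k2 = f(0.055000, 0.429991) = -0.118799
  k3 = f(0.055000, 0.433466) = -0.121619
  k4 = f(0.110000, 0.426622) = -0.061086
  p ← 0.440000 + (0.11/6)·(k1 + 2k2 + 2k3 + k4) = 0.426728
p(0.11) ≈ 0.4267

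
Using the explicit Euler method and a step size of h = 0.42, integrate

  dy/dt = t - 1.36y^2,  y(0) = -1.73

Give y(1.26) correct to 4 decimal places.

-67.0247

Euler: y_{n+1} = y_n + h·f(t_n, y_n).
t=0.000000, y=-1.730000: f=-4.070344 → y ← -1.730000 + 0.42·(-4.070344) = -3.439544
t=0.420000, y=-3.439544: f=-15.669434 → y ← -3.439544 + 0.42·(-15.669434) = -10.020707
t=0.840000, y=-10.020707: f=-135.723808 → y ← -10.020707 + 0.42·(-135.723808) = -67.024706
y(1.26) ≈ -67.0247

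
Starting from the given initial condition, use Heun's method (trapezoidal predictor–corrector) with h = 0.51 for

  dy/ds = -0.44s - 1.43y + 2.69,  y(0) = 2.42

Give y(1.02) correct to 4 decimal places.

1.8757

Heun: k1 = f(s_n, y_n); k2 = f(s_n + h, y_n + h·k1); y_{n+1} = y_n + (h/2)·(k1 + k2).
s=0.000000, y=2.420000:
  k1 = f(0.000000, 2.420000) = -0.770600
  k2 = f(0.510000, 2.026994) = -0.433001
  y ← 2.420000 + (0.51/2)·(-0.770600 + (-0.433001)) = 2.113082
s=0.510000, y=2.113082:
  k1 = f(0.510000, 2.113082) = -0.556107
  k2 = f(1.020000, 1.829467) = -0.374938
  y ← 2.113082 + (0.51/2)·(-0.556107 + (-0.374938)) = 1.875665
y(1.02) ≈ 1.8757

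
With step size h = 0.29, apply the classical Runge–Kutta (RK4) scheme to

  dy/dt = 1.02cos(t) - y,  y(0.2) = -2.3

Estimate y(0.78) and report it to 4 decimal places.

-0.9032

RK4: k1 = f(t_n, y_n); k2 = f(t_n + h/2, y_n + (h/2)·k1); k3 = f(t_n + h/2, y_n + (h/2)·k2); k4 = f(t_n + h, y_n + h·k3); y_{n+1} = y_n + (h/6)·(k1 + 2k2 + 2k3 + k4).
t=0.200000, y=-2.300000:
  k1 = f(0.200000, -2.300000) = 3.299668
  k2 = f(0.345000, -1.821548) = 2.781445
  k3 = f(0.345000, -1.896690) = 2.856587
  k4 = f(0.490000, -1.471590) = 2.371569
  y ← -2.300000 + (0.29/6)·(k1 + 2k2 + 2k3 + k4) = -1.480880
t=0.490000, y=-1.480880:
  k1 = f(0.490000, -1.480880) = 2.380860
  k2 = f(0.635000, -1.135656) = 1.956829
  k3 = f(0.635000, -1.197140) = 2.018313
  k4 = f(0.780000, -0.895570) = 1.620701
  y ← -1.480880 + (0.29/6)·(k1 + 2k2 + 2k3 + k4) = -0.903208
y(0.78) ≈ -0.9032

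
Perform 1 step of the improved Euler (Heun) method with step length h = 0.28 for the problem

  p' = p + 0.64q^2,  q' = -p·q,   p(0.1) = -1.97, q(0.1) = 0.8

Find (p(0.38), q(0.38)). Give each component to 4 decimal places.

Heun on (p,q): k1 = f(s_n, state_n); k2 = f(s_n + h, state_n + h·k1); state_{n+1} = state_n + (h/2)·(k1 + k2).
0.100000: (-1.970000, 0.800000)
  k1 = (-1.560400, 1.576000)
  predictor → (-2.406912, 1.241280)
  k2 = (-1.420815, 2.987652)
  → (-2.387370, 1.438911)
(p(0.38), q(0.38)) ≈ (-2.3874, 1.4389)

-2.3874, 1.4389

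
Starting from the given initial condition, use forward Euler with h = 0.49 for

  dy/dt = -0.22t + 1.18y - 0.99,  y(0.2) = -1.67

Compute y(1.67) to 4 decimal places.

Euler: y_{n+1} = y_n + h·f(t_n, y_n).
t=0.200000, y=-1.670000: f=-3.004600 → y ← -1.670000 + 0.49·(-3.004600) = -3.142254
t=0.690000, y=-3.142254: f=-4.849660 → y ← -3.142254 + 0.49·(-4.849660) = -5.518587
t=1.180000, y=-5.518587: f=-7.761533 → y ← -5.518587 + 0.49·(-7.761533) = -9.321738
y(1.67) ≈ -9.3217

-9.3217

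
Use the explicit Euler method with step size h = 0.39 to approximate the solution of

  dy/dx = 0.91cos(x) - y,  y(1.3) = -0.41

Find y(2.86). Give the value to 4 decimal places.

-0.4343

Euler: y_{n+1} = y_n + h·f(x_n, y_n).
x=1.300000, y=-0.410000: f=0.653424 → y ← -0.410000 + 0.39·0.653424 = -0.155165
x=1.690000, y=-0.155165: f=0.046946 → y ← -0.155165 + 0.39·0.046946 = -0.136856
x=2.080000, y=-0.136856: f=-0.306753 → y ← -0.136856 + 0.39·(-0.306753) = -0.256489
x=2.470000, y=-0.256489: f=-0.455887 → y ← -0.256489 + 0.39·(-0.455887) = -0.434285
y(2.86) ≈ -0.4343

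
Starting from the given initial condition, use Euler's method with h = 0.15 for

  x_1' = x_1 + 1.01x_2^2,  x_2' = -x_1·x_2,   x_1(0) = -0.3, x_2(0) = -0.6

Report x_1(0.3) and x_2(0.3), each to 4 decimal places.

Euler on (x_1,x_2): x_1_{n+1} = x_1_n + h·x_1', x_2_{n+1} = x_2_n + h·x_2'.
0.000000: (-0.300000, -0.600000); f=(0.063600, -0.180000) → (-0.290460, -0.627000)
0.150000: (-0.290460, -0.627000); f=(0.106600, -0.182118) → (-0.274470, -0.654318)
(x_1(0.3), x_2(0.3)) ≈ (-0.2745, -0.6543)

-0.2745, -0.6543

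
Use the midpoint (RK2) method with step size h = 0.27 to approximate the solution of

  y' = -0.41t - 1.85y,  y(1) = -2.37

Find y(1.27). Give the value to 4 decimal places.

-1.5798

Midpoint: k1 = f(t_n, y_n); k2 = f(t_n + h/2, y_n + (h/2)·k1); y_{n+1} = y_n + h·k2.
t=1.000000, y=-2.370000:
  k1 = f(1.000000, -2.370000) = 3.974500
  k2 = f(1.135000, -1.833443) = 2.926519
  y ← -2.370000 + 0.27·2.926519 = -1.579840
y(1.27) ≈ -1.5798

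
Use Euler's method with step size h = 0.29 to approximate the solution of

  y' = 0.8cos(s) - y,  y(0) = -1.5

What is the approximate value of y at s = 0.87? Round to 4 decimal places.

Euler: y_{n+1} = y_n + h·f(s_n, y_n).
s=0.000000, y=-1.500000: f=2.300000 → y ← -1.500000 + 0.29·2.300000 = -0.833000
s=0.290000, y=-0.833000: f=1.599595 → y ← -0.833000 + 0.29·1.599595 = -0.369117
s=0.580000, y=-0.369117: f=1.038288 → y ← -0.369117 + 0.29·1.038288 = -0.068014
y(0.87) ≈ -0.0680

-0.0680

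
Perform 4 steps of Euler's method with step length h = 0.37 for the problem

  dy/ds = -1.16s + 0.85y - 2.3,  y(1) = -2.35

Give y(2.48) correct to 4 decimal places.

-16.2675

Euler: y_{n+1} = y_n + h·f(s_n, y_n).
s=1.000000, y=-2.350000: f=-5.457500 → y ← -2.350000 + 0.37·(-5.457500) = -4.369275
s=1.370000, y=-4.369275: f=-7.603084 → y ← -4.369275 + 0.37·(-7.603084) = -7.182416
s=1.740000, y=-7.182416: f=-10.423454 → y ← -7.182416 + 0.37·(-10.423454) = -11.039094
s=2.110000, y=-11.039094: f=-14.130830 → y ← -11.039094 + 0.37·(-14.130830) = -16.267501
y(2.48) ≈ -16.2675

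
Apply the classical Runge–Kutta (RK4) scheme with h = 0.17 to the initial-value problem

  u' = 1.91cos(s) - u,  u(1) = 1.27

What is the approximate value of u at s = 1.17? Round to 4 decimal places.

1.2101

RK4: k1 = f(s_n, u_n); k2 = f(s_n + h/2, u_n + (h/2)·k1); k3 = f(s_n + h/2, u_n + (h/2)·k2); k4 = f(s_n + h, u_n + h·k3); u_{n+1} = u_n + (h/6)·(k1 + 2k2 + 2k3 + k4).
s=1.000000, u=1.270000:
  k1 = f(1.000000, 1.270000) = -0.238023
  k2 = f(1.085000, 1.249768) = -0.357965
  k3 = f(1.085000, 1.239573) = -0.347770
  k4 = f(1.170000, 1.210879) = -0.465689
  u ← 1.270000 + (0.17/6)·(k1 + 2k2 + 2k3 + k4) = 1.210070
u(1.17) ≈ 1.2101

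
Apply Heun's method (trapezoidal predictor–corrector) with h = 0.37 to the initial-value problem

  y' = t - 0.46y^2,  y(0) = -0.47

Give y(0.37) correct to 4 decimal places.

-0.4423

Heun: k1 = f(t_n, y_n); k2 = f(t_n + h, y_n + h·k1); y_{n+1} = y_n + (h/2)·(k1 + k2).
t=0.000000, y=-0.470000:
  k1 = f(0.000000, -0.470000) = -0.101614
  k2 = f(0.370000, -0.507597) = 0.251479
  y ← -0.470000 + (0.37/2)·(-0.101614 + 0.251479) = -0.442275
y(0.37) ≈ -0.4423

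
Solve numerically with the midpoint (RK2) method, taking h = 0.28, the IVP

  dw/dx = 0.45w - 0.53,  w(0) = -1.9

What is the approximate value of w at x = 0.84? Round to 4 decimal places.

Midpoint: k1 = f(x_n, w_n); k2 = f(x_n + h/2, w_n + (h/2)·k1); w_{n+1} = w_n + h·k2.
x=0.000000, w=-1.900000:
  k1 = f(0.000000, -1.900000) = -1.385000
  k2 = f(0.140000, -2.093900) = -1.472255
  w ← -1.900000 + 0.28·(-1.472255) = -2.312231
x=0.280000, w=-2.312231:
  k1 = f(0.280000, -2.312231) = -1.570504
  k2 = f(0.420000, -2.532102) = -1.669446
  w ← -2.312231 + 0.28·(-1.669446) = -2.779676
x=0.560000, w=-2.779676:
  k1 = f(0.560000, -2.779676) = -1.780854
  k2 = f(0.700000, -3.028996) = -1.893048
  w ← -2.779676 + 0.28·(-1.893048) = -3.309730
w(0.84) ≈ -3.3097

-3.3097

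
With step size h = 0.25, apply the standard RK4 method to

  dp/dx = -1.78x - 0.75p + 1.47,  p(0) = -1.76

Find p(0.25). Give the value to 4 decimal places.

-1.1763

RK4: k1 = f(x_n, p_n); k2 = f(x_n + h/2, p_n + (h/2)·k1); k3 = f(x_n + h/2, p_n + (h/2)·k2); k4 = f(x_n + h, p_n + h·k3); p_{n+1} = p_n + (h/6)·(k1 + 2k2 + 2k3 + k4).
x=0.000000, p=-1.760000:
  k1 = f(0.000000, -1.760000) = 2.790000
  k2 = f(0.125000, -1.411250) = 2.305937
  k3 = f(0.125000, -1.471758) = 2.351318
  k4 = f(0.250000, -1.172170) = 1.904128
  p ← -1.760000 + (0.25/6)·(k1 + 2k2 + 2k3 + k4) = -1.176307
p(0.25) ≈ -1.1763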